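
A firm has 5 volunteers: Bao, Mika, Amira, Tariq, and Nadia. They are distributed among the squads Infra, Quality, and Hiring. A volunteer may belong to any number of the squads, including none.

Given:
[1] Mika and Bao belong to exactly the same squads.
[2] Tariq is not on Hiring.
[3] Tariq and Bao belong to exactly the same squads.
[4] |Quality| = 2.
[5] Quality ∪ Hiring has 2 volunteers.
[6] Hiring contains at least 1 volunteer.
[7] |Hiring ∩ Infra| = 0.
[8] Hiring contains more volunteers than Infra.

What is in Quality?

Quality = {Amira, Nadia}

From (2): Tariq ∉ Hiring.
(3): Bao matches Tariq: Bao ∉ Hiring.
(1): Mika matches Bao: Mika ∉ Hiring.
Suppose Bao ∈ Quality: no assignment then satisfies all the clues, so Bao ∉ Quality.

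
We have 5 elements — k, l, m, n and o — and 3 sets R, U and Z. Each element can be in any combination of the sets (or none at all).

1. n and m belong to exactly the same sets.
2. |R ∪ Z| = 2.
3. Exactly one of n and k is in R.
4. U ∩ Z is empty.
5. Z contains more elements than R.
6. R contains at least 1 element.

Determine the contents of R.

R = {k}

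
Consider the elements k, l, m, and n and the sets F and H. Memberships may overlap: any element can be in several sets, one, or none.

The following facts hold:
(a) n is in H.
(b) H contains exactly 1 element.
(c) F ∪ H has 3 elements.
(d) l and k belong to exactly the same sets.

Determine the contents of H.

H = {n}

From (a): n ∈ H.
(b): H already has 1, so the rest are out.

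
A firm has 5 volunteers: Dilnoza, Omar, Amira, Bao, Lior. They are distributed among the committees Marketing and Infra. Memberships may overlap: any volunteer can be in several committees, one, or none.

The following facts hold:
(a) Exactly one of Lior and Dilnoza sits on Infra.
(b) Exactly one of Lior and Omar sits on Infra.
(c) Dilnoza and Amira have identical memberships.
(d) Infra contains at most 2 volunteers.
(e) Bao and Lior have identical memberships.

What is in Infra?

Infra = {Bao, Lior}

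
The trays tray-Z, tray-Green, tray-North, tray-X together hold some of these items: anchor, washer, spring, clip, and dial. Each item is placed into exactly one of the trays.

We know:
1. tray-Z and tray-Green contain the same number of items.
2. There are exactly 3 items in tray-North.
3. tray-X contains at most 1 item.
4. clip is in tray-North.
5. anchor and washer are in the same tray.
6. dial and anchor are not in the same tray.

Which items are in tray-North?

tray-North = {anchor, clip, washer}

From (4): clip ∈ tray-North.
Suppose anchor ∉ tray-North: no assignment then satisfies all the clues, so anchor ∈ tray-North.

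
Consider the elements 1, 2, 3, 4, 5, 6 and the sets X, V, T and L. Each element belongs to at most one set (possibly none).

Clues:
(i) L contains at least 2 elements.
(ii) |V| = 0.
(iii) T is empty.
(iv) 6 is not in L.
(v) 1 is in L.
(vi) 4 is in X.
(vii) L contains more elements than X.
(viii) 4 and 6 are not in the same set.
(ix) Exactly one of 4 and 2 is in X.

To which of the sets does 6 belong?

From (iv): 6 ∉ L.
From (v): 1 ∈ L.
From (vi): 4 ∈ X.
(ii): V already has 0, so the rest are out.
(iii): T already has 0, so the rest are out.
(viii): 6 ∉ X.
(ix) (exactly one): 2 ∉ X.

6: none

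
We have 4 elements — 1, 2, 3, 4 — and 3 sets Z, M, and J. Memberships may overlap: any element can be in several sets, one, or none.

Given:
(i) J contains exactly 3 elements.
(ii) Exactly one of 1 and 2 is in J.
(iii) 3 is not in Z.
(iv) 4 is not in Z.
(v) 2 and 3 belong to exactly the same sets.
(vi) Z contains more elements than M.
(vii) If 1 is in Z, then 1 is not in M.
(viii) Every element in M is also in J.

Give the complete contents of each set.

Z = {1}; M = {}; J = {2, 3, 4}

From (iii): 3 ∉ Z.
From (iv): 4 ∉ Z.
(v): 2 matches 3: 2 ∉ Z.
Suppose 1 ∉ Z: no assignment then satisfies all the clues, so 1 ∈ Z.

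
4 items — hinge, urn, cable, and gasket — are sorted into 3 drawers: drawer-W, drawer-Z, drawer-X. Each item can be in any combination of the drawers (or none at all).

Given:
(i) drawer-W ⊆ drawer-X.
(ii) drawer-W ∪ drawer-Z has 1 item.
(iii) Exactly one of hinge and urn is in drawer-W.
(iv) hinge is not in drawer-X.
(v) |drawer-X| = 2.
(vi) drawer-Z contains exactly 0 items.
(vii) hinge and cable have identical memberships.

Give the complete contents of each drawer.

drawer-W = {urn}; drawer-Z = {}; drawer-X = {gasket, urn}

From (iv): hinge ∉ drawer-X.
(i) contrapositive: hinge ∉ drawer-W.
(iii) (exactly one): urn ∈ drawer-W.
(vi): drawer-Z already has 0, so the rest are out.
(vii): cable matches hinge: cable ∉ drawer-W.
(vii): cable matches hinge: cable ∉ drawer-X.
(i) with urn ∈ drawer-W: urn ∈ drawer-X.
(v): only 2 candidates remain for drawer-X, so all are in.
Suppose gasket ∈ drawer-W: no assignment then satisfies all the clues, so gasket ∉ drawer-W.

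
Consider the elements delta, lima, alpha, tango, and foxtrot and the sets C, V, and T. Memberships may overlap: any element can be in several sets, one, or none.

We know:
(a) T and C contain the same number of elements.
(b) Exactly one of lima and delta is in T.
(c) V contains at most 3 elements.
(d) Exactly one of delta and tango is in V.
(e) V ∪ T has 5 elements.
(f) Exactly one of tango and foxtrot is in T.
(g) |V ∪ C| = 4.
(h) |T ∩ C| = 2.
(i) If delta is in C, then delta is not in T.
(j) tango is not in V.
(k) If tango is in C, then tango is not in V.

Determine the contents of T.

T = {alpha, lima, tango}

From (j): tango ∉ V.
(d) (exactly one): delta ∈ V.
Suppose delta ∈ T: no assignment then satisfies all the clues, so delta ∉ T.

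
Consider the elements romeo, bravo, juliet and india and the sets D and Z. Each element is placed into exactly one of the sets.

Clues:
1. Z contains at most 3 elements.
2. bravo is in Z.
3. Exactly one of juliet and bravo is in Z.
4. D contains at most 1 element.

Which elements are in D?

D = {juliet}

From (2): bravo ∈ Z.
(3) (exactly one): juliet ∉ Z.
Only one set left: juliet ∈ D.
(4): D already has 1, so the rest are out.
Only one set left: romeo ∈ Z.
Only one set left: india ∈ Z.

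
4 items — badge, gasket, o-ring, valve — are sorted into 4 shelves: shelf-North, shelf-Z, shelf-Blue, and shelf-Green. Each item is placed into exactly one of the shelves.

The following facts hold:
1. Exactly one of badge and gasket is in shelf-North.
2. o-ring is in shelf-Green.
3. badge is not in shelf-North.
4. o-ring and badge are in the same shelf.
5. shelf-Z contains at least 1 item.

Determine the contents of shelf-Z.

shelf-Z = {valve}

From (2): o-ring ∈ shelf-Green.
From (3): badge ∉ shelf-North.
(1) (exactly one): gasket ∈ shelf-North.
(4): badge matches o-ring: badge ∉ shelf-Z.
(4): badge matches o-ring: badge ∉ shelf-Blue.
(4): badge matches o-ring: badge ∈ shelf-Green.
(5): only 1 candidates remain for shelf-Z, so all are in.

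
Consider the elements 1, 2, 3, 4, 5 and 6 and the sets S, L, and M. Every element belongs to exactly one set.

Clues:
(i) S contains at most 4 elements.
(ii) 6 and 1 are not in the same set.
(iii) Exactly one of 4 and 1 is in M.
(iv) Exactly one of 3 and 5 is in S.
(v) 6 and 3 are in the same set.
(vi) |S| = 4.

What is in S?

S = {2, 3, 4, 6}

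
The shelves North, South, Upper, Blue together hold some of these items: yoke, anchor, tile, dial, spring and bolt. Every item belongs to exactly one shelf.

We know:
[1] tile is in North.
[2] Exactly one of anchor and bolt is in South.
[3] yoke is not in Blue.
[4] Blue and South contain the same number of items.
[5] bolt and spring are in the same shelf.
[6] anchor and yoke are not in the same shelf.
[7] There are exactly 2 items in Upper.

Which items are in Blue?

Blue = {dial}

From (1): tile ∈ North.
From (3): yoke ∉ Blue.
Suppose anchor ∈ Blue: no assignment then satisfies all the clues, so anchor ∉ Blue.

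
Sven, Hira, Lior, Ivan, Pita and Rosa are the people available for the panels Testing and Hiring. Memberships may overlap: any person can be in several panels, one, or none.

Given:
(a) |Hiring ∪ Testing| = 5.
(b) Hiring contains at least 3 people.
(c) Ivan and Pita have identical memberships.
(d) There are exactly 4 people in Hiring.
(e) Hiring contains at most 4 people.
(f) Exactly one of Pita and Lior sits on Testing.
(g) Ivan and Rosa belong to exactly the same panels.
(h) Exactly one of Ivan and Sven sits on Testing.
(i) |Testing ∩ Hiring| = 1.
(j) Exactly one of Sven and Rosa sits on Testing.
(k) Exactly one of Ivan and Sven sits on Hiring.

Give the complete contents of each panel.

Testing = {Lior, Sven}; Hiring = {Ivan, Lior, Pita, Rosa}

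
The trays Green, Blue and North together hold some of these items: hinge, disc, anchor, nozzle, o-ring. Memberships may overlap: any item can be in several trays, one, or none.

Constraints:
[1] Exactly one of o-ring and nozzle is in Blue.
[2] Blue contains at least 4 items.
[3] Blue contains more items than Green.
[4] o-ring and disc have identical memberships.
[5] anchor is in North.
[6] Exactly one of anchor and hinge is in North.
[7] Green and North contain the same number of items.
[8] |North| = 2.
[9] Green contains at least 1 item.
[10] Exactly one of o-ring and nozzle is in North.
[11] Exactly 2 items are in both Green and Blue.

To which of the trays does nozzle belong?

nozzle: North

From (5): anchor ∈ North.
(6) (exactly one): hinge ∉ North.
Suppose nozzle ∈ Green: no assignment then satisfies all the clues, so nozzle ∉ Green.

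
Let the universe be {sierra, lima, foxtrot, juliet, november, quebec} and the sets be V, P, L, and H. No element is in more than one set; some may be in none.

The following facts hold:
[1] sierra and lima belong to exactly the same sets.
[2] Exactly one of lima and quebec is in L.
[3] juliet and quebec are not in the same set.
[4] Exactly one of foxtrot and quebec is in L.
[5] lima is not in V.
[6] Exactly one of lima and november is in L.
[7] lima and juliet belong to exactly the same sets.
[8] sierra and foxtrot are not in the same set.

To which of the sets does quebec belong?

quebec: L

From (5): lima ∉ V.
(1): sierra matches lima: sierra ∉ V.
(7): juliet matches lima: juliet ∉ V.
Suppose quebec ∈ V: no assignment then satisfies all the clues, so quebec ∉ V.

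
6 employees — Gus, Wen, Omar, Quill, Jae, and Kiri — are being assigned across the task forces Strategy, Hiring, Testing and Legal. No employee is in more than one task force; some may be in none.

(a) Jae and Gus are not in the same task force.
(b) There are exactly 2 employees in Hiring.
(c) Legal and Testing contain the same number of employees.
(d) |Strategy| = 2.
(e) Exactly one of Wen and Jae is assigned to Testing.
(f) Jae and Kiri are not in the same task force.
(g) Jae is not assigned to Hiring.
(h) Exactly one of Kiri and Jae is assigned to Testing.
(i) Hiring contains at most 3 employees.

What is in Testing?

Testing = {Jae}

From (g): Jae ∉ Hiring.
Suppose Gus ∈ Testing: no assignment then satisfies all the clues, so Gus ∉ Testing.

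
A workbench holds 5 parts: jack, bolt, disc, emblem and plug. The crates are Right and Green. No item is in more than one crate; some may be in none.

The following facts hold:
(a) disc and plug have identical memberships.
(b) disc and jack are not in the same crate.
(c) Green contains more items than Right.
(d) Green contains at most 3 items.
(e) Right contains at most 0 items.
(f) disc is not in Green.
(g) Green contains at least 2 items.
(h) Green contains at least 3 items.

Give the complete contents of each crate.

Right = {}; Green = {bolt, emblem, jack}

From (f): disc ∉ Green.
(a): plug matches disc: plug ∉ Green.
(e): Right already has 0, so the rest are out.
(h): only 3 candidates remain for Green, so all are in.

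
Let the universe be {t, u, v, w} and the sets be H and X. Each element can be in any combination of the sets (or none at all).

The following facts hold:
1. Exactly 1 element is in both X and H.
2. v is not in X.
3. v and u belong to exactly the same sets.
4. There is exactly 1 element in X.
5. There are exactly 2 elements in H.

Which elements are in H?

H = {t, w}

From (2): v ∉ X.
(3): u matches v: u ∉ X.
Suppose t ∉ H: no assignment then satisfies all the clues, so t ∈ H.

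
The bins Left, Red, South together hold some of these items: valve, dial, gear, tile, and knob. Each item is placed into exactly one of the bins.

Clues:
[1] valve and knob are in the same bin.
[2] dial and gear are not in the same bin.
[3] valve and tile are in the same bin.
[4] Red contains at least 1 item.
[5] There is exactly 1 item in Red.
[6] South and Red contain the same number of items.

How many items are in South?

1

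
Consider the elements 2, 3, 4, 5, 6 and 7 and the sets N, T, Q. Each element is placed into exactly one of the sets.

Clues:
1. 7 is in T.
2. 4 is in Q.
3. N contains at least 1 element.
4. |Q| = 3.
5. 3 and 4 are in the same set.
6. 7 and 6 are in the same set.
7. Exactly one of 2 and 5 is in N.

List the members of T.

T = {6, 7}

From (1): 7 ∈ T.
From (2): 4 ∈ Q.
(5): 3 matches 4: 3 ∉ N.
(5): 3 matches 4: 3 ∉ T.
(5): 3 matches 4: 3 ∈ Q.
(6): 6 matches 7: 6 ∉ N.
(6): 6 matches 7: 6 ∈ T.
Suppose 2 ∈ T: no assignment then satisfies all the clues, so 2 ∉ T.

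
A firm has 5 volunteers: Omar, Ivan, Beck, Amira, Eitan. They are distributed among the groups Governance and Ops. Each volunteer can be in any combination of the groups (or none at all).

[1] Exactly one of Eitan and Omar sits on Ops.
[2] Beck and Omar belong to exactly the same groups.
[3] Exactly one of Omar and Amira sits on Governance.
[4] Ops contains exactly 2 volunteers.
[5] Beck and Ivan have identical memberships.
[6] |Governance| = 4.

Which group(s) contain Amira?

Amira: Ops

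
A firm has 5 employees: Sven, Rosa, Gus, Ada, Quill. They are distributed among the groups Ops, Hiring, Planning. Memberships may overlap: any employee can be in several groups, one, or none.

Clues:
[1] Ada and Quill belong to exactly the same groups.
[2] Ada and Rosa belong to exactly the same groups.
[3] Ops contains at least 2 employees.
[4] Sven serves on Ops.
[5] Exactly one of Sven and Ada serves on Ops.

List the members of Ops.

Ops = {Gus, Sven}

From (4): Sven ∈ Ops.
(5) (exactly one): Ada ∉ Ops.
(1): Quill matches Ada: Quill ∉ Ops.
(2): Rosa matches Ada: Rosa ∉ Ops.
(3): only 2 candidates remain for Ops, so all are in.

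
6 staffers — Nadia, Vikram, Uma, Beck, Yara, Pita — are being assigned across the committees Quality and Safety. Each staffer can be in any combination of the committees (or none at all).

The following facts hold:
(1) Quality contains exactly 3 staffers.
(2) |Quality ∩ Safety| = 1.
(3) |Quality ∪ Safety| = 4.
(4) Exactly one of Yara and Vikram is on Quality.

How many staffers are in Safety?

2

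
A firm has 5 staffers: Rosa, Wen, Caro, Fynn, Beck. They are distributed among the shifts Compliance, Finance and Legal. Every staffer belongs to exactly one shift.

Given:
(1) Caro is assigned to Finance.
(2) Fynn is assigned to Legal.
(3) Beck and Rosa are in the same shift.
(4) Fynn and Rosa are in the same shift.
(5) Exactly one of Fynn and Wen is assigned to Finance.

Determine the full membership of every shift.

Compliance = {}; Finance = {Caro, Wen}; Legal = {Beck, Fynn, Rosa}

From (1): Caro ∈ Finance.
From (2): Fynn ∈ Legal.
(4): Rosa matches Fynn: Rosa ∉ Compliance.
(4): Rosa matches Fynn: Rosa ∉ Finance.
(4): Rosa matches Fynn: Rosa ∈ Legal.
(5) (exactly one): Wen ∈ Finance.
(3): Beck matches Rosa: Beck ∉ Compliance.
(3): Beck matches Rosa: Beck ∉ Finance.
(3): Beck matches Rosa: Beck ∈ Legal.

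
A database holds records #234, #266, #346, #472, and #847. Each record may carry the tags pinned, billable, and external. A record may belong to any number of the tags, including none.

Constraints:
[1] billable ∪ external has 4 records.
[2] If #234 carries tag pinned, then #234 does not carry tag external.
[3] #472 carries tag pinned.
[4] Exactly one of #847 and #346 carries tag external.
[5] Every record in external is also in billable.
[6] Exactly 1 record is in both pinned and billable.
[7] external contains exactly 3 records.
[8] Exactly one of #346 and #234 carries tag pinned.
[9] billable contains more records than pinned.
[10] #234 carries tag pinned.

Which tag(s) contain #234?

#234: pinned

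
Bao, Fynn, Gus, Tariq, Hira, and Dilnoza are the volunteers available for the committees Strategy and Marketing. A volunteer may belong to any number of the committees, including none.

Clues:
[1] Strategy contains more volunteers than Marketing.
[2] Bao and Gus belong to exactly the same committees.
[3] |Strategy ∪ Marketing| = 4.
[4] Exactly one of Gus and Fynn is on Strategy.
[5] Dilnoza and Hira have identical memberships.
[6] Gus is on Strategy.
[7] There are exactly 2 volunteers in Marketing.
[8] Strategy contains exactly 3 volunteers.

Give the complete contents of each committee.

Strategy = {Bao, Gus, Tariq}; Marketing = {Fynn, Tariq}

From (6): Gus ∈ Strategy.
(2): Bao matches Gus: Bao ∈ Strategy.
(4) (exactly one): Fynn ∉ Strategy.
Suppose Bao ∈ Marketing: no assignment then satisfies all the clues, so Bao ∉ Marketing.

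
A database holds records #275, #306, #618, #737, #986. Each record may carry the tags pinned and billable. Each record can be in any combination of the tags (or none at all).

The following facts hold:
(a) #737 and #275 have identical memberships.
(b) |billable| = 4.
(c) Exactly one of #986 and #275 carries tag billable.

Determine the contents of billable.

billable = {#275, #306, #618, #737}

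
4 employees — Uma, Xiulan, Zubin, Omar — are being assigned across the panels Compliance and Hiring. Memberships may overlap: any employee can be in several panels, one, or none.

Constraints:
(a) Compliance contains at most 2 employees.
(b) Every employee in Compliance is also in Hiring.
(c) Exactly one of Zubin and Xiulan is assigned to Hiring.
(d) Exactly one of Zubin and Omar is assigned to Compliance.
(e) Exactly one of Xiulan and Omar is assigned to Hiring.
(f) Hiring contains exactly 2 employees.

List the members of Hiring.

Hiring = {Omar, Zubin}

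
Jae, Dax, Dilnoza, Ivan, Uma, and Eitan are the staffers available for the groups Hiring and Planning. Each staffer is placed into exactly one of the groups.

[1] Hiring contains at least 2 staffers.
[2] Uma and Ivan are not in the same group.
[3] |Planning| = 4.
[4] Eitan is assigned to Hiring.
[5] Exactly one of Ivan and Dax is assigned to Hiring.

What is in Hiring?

Hiring = {Eitan, Ivan}

From (4): Eitan ∈ Hiring.
Suppose Jae ∈ Hiring: no assignment then satisfies all the clues, so Jae ∉ Hiring.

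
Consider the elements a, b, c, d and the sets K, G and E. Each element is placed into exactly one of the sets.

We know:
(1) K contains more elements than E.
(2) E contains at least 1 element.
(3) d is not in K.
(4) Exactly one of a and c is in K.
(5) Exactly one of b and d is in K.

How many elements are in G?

1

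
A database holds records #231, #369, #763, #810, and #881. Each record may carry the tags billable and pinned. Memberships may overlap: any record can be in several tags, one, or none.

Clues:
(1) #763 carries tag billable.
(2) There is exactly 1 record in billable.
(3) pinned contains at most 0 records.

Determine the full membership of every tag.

billable = {#763}; pinned = {}

From (1): #763 ∈ billable.
(2): billable already has 1, so the rest are out.
(3): pinned already has 0, so the rest are out.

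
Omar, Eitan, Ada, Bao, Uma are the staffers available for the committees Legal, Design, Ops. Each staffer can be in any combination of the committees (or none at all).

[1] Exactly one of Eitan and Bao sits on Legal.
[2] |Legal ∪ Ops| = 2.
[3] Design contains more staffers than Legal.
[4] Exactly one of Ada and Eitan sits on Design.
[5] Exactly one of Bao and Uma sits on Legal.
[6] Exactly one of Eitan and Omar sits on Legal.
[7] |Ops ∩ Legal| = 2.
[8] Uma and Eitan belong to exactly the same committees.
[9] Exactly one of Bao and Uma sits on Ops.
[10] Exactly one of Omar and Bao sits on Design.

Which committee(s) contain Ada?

Ada: none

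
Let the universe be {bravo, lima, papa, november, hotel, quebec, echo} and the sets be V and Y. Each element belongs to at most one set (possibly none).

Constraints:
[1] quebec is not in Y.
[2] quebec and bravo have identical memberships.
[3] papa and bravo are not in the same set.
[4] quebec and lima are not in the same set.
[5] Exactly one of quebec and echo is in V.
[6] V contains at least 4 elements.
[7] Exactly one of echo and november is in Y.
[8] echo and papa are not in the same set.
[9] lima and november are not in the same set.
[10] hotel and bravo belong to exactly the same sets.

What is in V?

V = {bravo, hotel, november, quebec}

From (1): quebec ∉ Y.
(2): bravo matches quebec: bravo ∉ Y.
(10): hotel matches bravo: hotel ∉ Y.
Suppose bravo ∉ V: no assignment then satisfies all the clues, so bravo ∈ V.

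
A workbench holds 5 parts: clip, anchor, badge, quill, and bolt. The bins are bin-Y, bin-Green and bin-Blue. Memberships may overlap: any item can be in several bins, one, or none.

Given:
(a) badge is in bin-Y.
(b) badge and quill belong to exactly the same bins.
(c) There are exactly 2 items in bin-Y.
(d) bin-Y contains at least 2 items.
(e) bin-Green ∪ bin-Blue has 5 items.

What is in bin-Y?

From (a): badge ∈ bin-Y.
(b): quill matches badge: quill ∈ bin-Y.
(c): bin-Y already has 2, so the rest are out.

bin-Y = {badge, quill}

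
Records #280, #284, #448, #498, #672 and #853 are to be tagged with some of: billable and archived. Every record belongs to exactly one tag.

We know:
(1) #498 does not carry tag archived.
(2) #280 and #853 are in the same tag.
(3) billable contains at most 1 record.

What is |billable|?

1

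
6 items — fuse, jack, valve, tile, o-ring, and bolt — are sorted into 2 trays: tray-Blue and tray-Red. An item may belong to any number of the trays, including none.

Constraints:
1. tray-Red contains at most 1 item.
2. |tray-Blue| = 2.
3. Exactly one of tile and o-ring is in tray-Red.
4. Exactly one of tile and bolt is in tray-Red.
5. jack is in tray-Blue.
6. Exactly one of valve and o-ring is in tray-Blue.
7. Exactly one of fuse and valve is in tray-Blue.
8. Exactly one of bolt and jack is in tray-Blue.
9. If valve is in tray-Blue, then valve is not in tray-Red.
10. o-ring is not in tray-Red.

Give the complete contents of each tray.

tray-Blue = {jack, valve}; tray-Red = {tile}

From (5): jack ∈ tray-Blue.
From (10): o-ring ∉ tray-Red.
(3) (exactly one): tile ∈ tray-Red.
(4) (exactly one): bolt ∉ tray-Red.
(8) (exactly one): bolt ∉ tray-Blue.
(1): tray-Red already has 1, so the rest are out.
Suppose fuse ∈ tray-Blue: no assignment then satisfies all the clues, so fuse ∉ tray-Blue.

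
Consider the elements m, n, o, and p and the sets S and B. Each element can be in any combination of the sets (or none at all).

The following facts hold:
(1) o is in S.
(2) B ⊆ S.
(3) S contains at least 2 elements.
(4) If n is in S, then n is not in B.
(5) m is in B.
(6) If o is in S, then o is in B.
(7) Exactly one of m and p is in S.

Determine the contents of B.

From (1): o ∈ S.
From (5): m ∈ B.
(2) with m ∈ B: m ∈ S.
(6): o ∈ B.
(7) (exactly one): p ∉ S.
(2) contrapositive: p ∉ B.
Suppose n ∈ B: no assignment then satisfies all the clues, so n ∉ B.

B = {m, o}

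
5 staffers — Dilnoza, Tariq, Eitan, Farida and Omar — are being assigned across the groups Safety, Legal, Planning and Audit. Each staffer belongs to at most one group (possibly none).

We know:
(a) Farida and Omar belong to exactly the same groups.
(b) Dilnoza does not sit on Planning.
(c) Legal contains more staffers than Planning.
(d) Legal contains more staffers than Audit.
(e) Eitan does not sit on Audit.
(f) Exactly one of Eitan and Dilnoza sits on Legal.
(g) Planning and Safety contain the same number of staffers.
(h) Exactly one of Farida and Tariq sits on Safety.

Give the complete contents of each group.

Safety = {Tariq}; Legal = {Dilnoza, Farida, Omar}; Planning = {Eitan}; Audit = {}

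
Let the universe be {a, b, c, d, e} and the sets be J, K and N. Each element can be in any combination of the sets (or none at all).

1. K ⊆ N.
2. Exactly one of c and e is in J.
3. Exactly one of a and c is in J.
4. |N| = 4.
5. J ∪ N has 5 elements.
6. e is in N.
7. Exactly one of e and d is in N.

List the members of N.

From (6): e ∈ N.
(7) (exactly one): d ∉ N.
(1) contrapositive: d ∉ K.
(4): only 4 candidates remain for N, so all are in.

N = {a, b, c, e}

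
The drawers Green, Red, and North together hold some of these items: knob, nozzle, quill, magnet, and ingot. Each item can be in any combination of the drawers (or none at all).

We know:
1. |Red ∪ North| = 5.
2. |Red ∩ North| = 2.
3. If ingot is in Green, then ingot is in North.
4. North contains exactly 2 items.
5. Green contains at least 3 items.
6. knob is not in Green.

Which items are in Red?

Red = {ingot, knob, magnet, nozzle, quill}

From (6): knob ∉ Green.
Suppose knob ∉ Red: no assignment then satisfies all the clues, so knob ∈ Red.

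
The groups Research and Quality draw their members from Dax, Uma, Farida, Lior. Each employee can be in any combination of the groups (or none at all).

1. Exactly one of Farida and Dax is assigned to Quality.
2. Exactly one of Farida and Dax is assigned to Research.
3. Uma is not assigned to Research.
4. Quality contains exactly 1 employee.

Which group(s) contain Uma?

Uma: none

From (3): Uma ∉ Research.
Suppose Uma ∈ Quality: no assignment then satisfies all the clues, so Uma ∉ Quality.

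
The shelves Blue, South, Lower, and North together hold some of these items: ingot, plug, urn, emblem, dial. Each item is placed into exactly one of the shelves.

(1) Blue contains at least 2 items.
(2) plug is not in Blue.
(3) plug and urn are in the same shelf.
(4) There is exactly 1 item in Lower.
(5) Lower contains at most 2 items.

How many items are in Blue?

2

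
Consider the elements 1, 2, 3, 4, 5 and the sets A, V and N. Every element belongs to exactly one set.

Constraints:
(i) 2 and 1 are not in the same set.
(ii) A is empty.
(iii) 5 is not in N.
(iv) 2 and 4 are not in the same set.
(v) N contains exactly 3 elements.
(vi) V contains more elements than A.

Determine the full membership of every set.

A = {}; V = {2, 5}; N = {1, 3, 4}

From (iii): 5 ∉ N.
(ii): A already has 0, so the rest are out.
Only one set left: 5 ∈ V.
Suppose 1 ∈ V: no assignment then satisfies all the clues, so 1 ∉ V.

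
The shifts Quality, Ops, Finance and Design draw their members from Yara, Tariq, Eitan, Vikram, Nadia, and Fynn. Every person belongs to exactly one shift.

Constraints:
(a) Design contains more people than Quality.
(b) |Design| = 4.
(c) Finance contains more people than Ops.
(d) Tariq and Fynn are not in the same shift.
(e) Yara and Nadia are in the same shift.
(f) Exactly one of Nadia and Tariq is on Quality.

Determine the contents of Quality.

Quality = {Tariq}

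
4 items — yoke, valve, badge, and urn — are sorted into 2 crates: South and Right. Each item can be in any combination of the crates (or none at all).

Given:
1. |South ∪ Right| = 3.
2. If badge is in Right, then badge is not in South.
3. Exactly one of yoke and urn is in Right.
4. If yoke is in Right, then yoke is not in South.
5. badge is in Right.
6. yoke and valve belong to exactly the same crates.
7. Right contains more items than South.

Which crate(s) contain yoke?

yoke: Right

From (5): badge ∈ Right.
(2): badge ∉ South.
Suppose yoke ∈ South: no assignment then satisfies all the clues, so yoke ∉ South.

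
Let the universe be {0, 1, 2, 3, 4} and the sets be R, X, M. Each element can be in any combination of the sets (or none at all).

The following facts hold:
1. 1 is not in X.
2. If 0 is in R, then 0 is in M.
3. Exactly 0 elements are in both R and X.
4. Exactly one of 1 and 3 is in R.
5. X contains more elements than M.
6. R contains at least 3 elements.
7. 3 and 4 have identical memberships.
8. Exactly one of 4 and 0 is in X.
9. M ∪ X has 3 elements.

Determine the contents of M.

M = {0}

From (1): 1 ∉ X.
Suppose 0 ∉ M: no assignment then satisfies all the clues, so 0 ∈ M.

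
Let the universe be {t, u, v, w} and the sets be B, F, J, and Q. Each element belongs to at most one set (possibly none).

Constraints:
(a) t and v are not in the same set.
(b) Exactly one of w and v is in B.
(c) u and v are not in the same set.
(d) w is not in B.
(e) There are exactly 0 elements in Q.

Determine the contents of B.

B = {v}

From (d): w ∉ B.
(b) (exactly one): v ∈ B.
(c): u ∉ B.
(e): Q already has 0, so the rest are out.
(a): t ∉ B.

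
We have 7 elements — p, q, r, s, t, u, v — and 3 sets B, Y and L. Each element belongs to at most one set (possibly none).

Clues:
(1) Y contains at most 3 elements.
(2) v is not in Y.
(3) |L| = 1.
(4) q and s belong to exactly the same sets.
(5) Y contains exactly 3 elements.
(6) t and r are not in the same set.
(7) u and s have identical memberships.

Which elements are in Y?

From (2): v ∉ Y.
Suppose p ∈ Y: no assignment then satisfies all the clues, so p ∉ Y.

Y = {q, s, u}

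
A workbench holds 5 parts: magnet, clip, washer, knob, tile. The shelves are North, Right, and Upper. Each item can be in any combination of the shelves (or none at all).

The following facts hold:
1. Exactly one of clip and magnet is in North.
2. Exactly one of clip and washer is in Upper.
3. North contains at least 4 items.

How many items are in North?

4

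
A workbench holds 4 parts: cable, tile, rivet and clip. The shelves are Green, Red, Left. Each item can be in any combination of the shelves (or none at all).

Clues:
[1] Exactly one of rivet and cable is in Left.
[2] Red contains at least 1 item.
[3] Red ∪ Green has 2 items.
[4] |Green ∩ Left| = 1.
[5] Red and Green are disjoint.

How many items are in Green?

1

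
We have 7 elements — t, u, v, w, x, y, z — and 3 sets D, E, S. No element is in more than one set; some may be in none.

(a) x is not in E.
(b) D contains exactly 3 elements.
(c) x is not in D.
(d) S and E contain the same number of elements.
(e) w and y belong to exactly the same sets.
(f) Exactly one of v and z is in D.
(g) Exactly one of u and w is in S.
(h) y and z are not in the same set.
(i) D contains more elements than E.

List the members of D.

D = {v, w, y}

From (a): x ∉ E.
From (c): x ∉ D.
Suppose t ∈ D: no assignment then satisfies all the clues, so t ∉ D.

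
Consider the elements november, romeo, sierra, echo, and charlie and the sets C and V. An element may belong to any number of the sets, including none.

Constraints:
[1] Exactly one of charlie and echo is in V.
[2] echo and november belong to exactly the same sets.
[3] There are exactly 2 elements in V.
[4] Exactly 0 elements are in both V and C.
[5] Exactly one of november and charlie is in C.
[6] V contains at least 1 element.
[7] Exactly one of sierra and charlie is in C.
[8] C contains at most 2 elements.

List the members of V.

V = {echo, november}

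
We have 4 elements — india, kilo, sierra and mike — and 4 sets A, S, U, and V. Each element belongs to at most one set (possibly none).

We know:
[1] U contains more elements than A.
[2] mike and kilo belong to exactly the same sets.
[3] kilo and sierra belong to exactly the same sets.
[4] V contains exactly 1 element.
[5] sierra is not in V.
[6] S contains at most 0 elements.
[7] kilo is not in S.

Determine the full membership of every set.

A = {}; S = {}; U = {kilo, mike, sierra}; V = {india}

From (5): sierra ∉ V.
From (7): kilo ∉ S.
(2): mike matches kilo: mike ∉ S.
(3): sierra matches kilo: sierra ∉ S.
(3): kilo matches sierra: kilo ∉ V.
(6): S already has 0, so the rest are out.
(2): mike matches kilo: mike ∉ V.
(4): only 1 candidates remain for V, so all are in.
Suppose kilo ∈ A: no assignment then satisfies all the clues, so kilo ∉ A.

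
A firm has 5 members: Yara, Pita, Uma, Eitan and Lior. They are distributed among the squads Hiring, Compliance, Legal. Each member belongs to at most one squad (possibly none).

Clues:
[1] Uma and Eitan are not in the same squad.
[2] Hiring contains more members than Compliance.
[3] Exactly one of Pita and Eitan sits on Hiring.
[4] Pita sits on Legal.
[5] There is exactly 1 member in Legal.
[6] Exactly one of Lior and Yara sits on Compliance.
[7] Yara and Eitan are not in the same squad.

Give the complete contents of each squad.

Hiring = {Eitan, Lior}; Compliance = {Yara}; Legal = {Pita}

From (4): Pita ∈ Legal.
(3) (exactly one): Eitan ∈ Hiring.
(5): Legal already has 1, so the rest are out.
(7): Yara ∉ Hiring.
(1): Uma ∉ Hiring.
Suppose Yara ∉ Compliance: no assignment then satisfies all the clues, so Yara ∈ Compliance.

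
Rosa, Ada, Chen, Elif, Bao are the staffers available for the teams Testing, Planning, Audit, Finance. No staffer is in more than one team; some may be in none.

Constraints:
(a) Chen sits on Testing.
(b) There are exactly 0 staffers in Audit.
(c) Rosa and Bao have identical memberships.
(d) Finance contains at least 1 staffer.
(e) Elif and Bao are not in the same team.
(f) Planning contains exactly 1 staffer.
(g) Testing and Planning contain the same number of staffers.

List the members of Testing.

From (a): Chen ∈ Testing.
(b): Audit already has 0, so the rest are out.
Suppose Rosa ∈ Testing: no assignment then satisfies all the clues, so Rosa ∉ Testing.

Testing = {Chen}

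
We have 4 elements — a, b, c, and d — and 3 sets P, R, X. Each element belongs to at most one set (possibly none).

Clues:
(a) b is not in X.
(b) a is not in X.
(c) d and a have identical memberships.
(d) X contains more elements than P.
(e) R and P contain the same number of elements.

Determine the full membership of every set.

P = {}; R = {}; X = {c}

From (a): b ∉ X.
From (b): a ∉ X.
(c): d matches a: d ∉ X.
Suppose a ∈ P: no assignment then satisfies all the clues, so a ∉ P.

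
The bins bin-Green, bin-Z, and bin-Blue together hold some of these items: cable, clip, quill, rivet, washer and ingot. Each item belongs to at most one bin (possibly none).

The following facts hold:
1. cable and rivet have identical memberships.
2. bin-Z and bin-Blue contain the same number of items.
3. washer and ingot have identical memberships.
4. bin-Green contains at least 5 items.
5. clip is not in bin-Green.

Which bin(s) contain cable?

cable: bin-Green

From (5): clip ∉ bin-Green.
(4): only 5 candidates remain for bin-Green, so all are in.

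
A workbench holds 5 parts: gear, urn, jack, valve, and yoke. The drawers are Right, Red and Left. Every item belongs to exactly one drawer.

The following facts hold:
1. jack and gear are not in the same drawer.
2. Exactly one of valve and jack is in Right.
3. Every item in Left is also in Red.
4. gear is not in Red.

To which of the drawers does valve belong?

valve: Right

From (4): gear ∉ Red.
(3) contrapositive: gear ∉ Left.
Only one drawer left: gear ∈ Right.
(1): jack ∉ Right.
(2) (exactly one): valve ∈ Right.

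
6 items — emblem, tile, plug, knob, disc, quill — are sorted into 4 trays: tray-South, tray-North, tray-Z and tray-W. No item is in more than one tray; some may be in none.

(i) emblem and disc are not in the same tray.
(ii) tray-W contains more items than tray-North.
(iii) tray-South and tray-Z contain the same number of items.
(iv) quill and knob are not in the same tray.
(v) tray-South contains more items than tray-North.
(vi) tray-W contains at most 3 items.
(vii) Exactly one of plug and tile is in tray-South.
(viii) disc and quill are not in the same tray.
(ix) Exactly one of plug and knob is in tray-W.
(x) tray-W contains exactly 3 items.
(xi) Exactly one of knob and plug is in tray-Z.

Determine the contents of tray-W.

tray-W = {emblem, plug, quill}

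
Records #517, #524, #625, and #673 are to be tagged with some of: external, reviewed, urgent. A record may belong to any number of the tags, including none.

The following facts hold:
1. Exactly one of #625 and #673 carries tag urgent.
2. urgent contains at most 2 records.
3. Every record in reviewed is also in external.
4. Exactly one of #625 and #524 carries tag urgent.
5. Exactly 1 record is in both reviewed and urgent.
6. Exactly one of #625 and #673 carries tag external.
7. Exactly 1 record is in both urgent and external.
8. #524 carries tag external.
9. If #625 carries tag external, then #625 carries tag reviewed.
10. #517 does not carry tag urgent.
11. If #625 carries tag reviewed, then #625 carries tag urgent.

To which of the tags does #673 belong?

#673: none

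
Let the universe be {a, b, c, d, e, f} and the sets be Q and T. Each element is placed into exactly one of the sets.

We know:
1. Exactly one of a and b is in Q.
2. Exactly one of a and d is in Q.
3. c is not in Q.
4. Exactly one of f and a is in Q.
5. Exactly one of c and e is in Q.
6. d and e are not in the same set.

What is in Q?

Q = {a, e}

From (3): c ∉ Q.
(5) (exactly one): e ∈ Q.
(6): d ∉ Q.
Only one set left: c ∈ T.
Only one set left: d ∈ T.
(2) (exactly one): a ∈ Q.
(4) (exactly one): f ∉ Q.
Only one set left: f ∈ T.
(1) (exactly one): b ∉ Q.
Only one set left: b ∈ T.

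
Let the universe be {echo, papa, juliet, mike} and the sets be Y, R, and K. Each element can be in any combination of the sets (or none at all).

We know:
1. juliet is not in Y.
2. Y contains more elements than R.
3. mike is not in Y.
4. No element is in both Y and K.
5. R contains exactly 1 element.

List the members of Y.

Y = {echo, papa}

From (1): juliet ∉ Y.
From (3): mike ∉ Y.
Suppose echo ∉ Y: no assignment then satisfies all the clues, so echo ∈ Y.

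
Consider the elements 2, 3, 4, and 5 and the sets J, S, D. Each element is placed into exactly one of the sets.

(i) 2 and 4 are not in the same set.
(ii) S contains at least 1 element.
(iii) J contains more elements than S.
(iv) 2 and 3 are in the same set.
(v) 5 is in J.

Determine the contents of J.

J = {2, 3, 5}

From (v): 5 ∈ J.
Suppose 2 ∉ J: no assignment then satisfies all the clues, so 2 ∈ J.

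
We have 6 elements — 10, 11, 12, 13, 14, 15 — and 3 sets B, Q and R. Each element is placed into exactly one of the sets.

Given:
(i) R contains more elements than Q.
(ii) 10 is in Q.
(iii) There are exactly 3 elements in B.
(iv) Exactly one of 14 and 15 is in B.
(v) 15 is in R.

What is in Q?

From (ii): 10 ∈ Q.
From (v): 15 ∈ R.
(iv) (exactly one): 14 ∈ B.
Suppose 11 ∈ Q: no assignment then satisfies all the clues, so 11 ∉ Q.

Q = {10}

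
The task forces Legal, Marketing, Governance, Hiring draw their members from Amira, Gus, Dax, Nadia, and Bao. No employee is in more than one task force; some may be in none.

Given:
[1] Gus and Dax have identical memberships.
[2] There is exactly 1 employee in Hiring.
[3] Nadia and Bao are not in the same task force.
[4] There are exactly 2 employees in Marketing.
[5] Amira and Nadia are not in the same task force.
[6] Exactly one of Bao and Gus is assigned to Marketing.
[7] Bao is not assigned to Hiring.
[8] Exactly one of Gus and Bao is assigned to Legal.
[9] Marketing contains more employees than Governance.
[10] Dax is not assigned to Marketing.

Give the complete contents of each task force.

From (7): Bao ∉ Hiring.
From (10): Dax ∉ Marketing.
(1): Gus matches Dax: Gus ∉ Marketing.
(6) (exactly one): Bao ∈ Marketing.
(8) (exactly one): Gus ∈ Legal.
(1): Dax matches Gus: Dax ∈ Legal.
(3): Nadia ∉ Marketing.
(4): only 2 candidates remain for Marketing, so all are in.
(2): only 1 candidates remain for Hiring, so all are in.

Legal = {Dax, Gus}; Marketing = {Amira, Bao}; Governance = {}; Hiring = {Nadia}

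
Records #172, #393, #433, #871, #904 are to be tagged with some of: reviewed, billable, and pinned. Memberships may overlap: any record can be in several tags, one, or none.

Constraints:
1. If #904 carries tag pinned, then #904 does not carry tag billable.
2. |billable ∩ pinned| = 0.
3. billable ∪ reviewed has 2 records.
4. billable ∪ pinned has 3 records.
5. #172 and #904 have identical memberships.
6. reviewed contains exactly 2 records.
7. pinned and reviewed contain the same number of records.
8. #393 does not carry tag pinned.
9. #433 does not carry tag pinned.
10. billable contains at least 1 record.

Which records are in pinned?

pinned = {#172, #904}

From (8): #393 ∉ pinned.
From (9): #433 ∉ pinned.
Suppose #172 ∉ pinned: no assignment then satisfies all the clues, so #172 ∈ pinned.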